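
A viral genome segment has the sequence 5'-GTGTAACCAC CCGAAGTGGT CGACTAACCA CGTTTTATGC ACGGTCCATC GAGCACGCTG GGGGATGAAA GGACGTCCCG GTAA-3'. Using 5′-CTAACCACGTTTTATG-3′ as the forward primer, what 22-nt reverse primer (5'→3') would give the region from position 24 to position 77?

5'-GACGTCCTTTCATCCCCCAGCG-3'

The product's 3' end on the top strand is position 77.
The reverse primer anneals to the top strand over positions 56–77, i.e. to CGCTGGGGGATGAAAGGACGTC.
Its sequence written 5'→3' is the reverse complement: GACGTCCTTTCATCCCCCAGCG.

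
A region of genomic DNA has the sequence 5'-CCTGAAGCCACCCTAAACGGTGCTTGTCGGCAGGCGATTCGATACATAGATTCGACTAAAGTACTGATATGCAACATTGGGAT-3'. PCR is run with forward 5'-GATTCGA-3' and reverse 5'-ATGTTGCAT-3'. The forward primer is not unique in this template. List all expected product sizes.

42 bp, 29 bp

The forward primer GATTCGA matches the top strand at positions 36–42, 49–55.
The reverse primer's reverse complement is ATGCAACAT, matching at positions 69–77.
Each forward site pairs with the reverse site to give a product ending at position 77: sizes 42, 29 bp.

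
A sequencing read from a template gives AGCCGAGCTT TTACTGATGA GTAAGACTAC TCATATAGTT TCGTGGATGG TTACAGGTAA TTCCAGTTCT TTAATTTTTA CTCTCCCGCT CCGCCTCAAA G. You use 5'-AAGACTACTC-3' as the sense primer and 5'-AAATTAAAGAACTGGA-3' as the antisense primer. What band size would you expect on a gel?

Forward primer AAGACTACTC is found on the top strand at positions 23–32.
Reverse complement of the reverse primer: TCCAGTTCTTTAATTT. This occurs on the top strand at positions 62–77.
The product runs from position 23 to position 77, so its length is 77 − 23 + 1 = 55 bp.

55 bp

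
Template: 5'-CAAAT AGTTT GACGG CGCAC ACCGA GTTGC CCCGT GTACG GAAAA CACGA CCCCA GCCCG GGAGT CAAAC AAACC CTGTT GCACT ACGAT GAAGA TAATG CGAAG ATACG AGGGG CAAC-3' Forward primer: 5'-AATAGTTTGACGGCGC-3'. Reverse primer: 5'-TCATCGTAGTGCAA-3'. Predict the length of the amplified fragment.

90 bp

The forward primer matches the template at positions 3–18.
The reverse primer's reverse complement is TTGCACTACGATGA, which matches the template at positions 79–92.
The product runs from position 3 to position 92, so its length is 92 − 3 + 1 = 90 bp.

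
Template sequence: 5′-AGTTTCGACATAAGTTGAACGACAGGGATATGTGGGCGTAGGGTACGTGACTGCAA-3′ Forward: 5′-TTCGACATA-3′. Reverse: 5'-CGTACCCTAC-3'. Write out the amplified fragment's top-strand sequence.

5'-TTCGACATAAGTTGAACGACAGGGATATGTGGGCGTAGGGTACG-3'

Forward primer TTCGACATA is found on the top strand at positions 4–12.
Reverse complement of the reverse primer: GTAGGGTACG. This occurs on the top strand at positions 38–47.
The product is the template from position 4 through 47 (44 bp).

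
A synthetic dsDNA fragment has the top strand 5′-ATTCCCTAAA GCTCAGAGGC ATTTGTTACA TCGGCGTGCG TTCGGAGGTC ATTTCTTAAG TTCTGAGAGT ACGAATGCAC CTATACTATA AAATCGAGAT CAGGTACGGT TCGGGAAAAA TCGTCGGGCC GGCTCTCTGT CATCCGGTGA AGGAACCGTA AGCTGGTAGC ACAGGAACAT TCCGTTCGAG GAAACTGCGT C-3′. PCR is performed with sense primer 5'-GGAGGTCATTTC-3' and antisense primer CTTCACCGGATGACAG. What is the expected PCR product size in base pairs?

Forward primer GGAGGTCATTTC is found on the top strand at positions 44–55.
Taking the reverse complement of CTTCACCGGATGACAG gives CTGTCATCCGGTGAAG, found at positions 137–152 on the template; the primer anneals here to the top strand with its 3' end pointing upstream.
Amplicon spans positions 44–152: 109 bp.

109 bp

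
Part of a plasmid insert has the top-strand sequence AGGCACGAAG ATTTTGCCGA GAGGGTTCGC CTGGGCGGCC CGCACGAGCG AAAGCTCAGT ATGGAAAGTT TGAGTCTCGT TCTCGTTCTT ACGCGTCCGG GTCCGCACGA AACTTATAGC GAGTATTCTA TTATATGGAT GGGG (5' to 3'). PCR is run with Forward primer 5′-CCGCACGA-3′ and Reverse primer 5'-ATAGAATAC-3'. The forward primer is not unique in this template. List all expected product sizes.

92 bp, 29 bp

The forward primer CCGCACGA matches the top strand at positions 40–47, 103–110.
The reverse primer's reverse complement is GTATTCTAT, matching at positions 123–131.
Each forward site pairs with the reverse site to give a product ending at position 131: sizes 92, 29 bp.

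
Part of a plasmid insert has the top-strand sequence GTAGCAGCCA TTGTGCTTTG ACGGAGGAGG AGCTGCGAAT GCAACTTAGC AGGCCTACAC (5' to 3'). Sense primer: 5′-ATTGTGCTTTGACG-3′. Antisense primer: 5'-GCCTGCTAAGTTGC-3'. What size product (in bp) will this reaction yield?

The forward primer matches the template at positions 10–23.
Taking the reverse complement of GCCTGCTAAGTTGC gives GCAACTTAGCAGGC, found at positions 41–54 on the template; the primer anneals here to the top strand with its 3' end pointing upstream.
The product runs from position 10 to position 54, so its length is 54 − 10 + 1 = 45 bp.

45 bp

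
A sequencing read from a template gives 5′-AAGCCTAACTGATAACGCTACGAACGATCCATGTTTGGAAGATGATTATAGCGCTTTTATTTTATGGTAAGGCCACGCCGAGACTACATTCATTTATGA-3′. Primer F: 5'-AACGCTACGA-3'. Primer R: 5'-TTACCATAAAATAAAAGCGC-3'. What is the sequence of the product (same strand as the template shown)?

The forward primer matches the template at positions 14–23.
The reverse primer's reverse complement is GCGCTTTTATTTTATGGTAA, which matches the template at positions 51–70.
The product is the template from position 14 through 70 (57 bp).

5'-AACGCTACGAACGATCCATGTTTGGAAGATGATTATAGCGCTTTTATTTTATGGTAA-3'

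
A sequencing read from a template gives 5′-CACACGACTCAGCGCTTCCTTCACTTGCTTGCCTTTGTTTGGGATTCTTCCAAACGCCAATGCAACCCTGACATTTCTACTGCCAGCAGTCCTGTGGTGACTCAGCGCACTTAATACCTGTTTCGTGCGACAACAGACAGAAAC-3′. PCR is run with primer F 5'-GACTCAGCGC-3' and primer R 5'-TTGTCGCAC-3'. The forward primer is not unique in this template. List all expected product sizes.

The forward primer GACTCAGCGC matches the top strand at positions 6–15, 99–108.
The reverse primer's reverse complement is GTGCGACAA, matching at positions 125–133.
Each forward site pairs with the reverse site to give a product ending at position 133: sizes 128, 35 bp.

128 bp, 35 bp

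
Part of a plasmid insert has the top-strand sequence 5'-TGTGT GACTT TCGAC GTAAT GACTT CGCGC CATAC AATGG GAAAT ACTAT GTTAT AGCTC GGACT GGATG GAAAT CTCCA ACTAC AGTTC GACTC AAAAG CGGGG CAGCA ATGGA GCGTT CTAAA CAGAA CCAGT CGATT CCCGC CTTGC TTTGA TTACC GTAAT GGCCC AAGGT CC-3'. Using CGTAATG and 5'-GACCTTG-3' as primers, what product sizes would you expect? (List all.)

162 bp, 17 bp

The forward primer CGTAATG matches the top strand at positions 15–21, 160–166.
The reverse primer's reverse complement is CAAGGTC, matching at positions 170–176.
Each forward site pairs with the reverse site to give a product ending at position 176: sizes 162, 17 bp.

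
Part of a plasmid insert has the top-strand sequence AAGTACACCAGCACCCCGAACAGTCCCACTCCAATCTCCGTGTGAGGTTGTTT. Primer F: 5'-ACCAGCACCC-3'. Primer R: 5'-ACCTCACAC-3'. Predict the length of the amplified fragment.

42 bp

Scanning the template, ACCAGCACCC occurs at positions 7–16; this primer anneals to the bottom strand there with its 3' end pointing downstream.
Reverse complement of the reverse primer: GTGTGAGGT. This occurs on the top strand at positions 40–48.
Product length = (reverse-primer end) − (forward-primer start) + 1 = 48 − 7 + 1 = 42 bp.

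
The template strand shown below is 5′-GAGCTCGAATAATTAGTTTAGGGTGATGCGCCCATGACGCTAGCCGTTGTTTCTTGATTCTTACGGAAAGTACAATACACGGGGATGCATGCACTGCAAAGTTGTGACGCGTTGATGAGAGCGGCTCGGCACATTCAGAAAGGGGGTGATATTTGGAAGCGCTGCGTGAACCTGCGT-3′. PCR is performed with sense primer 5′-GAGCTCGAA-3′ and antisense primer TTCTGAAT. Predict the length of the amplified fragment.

The forward primer matches the template at positions 1–9.
The reverse primer's reverse complement is ATTCAGAA, which matches the template at positions 133–140.
The product runs from position 1 to position 140, so its length is 140 − 1 + 1 = 140 bp.

140 bp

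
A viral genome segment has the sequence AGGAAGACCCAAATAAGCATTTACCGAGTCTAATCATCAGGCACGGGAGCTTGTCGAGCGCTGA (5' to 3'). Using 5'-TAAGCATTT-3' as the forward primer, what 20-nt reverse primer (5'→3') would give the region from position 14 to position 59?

The product's 3' end on the top strand is position 59.
The reverse primer anneals to the top strand over positions 40–59, i.e. to GGCACGGGAGCTTGTCGAGC.
Its sequence written 5'→3' is the reverse complement: GCTCGACAAGCTCCCGTGCC.

5'-GCTCGACAAGCTCCCGTGCC-3'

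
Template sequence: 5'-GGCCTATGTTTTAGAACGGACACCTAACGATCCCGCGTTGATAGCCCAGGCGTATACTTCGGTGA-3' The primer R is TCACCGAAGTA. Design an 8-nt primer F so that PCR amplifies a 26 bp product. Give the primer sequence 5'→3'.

The reverse primer's reverse complement TACTTCGGTGA matches the template at positions 55–65, so the product ends at position 65.
A 26 bp product then starts at position 65 − 26 + 1 = 40.
The forward primer is identical to the top strand there: GATAGCCC.

5'-GATAGCCC-3'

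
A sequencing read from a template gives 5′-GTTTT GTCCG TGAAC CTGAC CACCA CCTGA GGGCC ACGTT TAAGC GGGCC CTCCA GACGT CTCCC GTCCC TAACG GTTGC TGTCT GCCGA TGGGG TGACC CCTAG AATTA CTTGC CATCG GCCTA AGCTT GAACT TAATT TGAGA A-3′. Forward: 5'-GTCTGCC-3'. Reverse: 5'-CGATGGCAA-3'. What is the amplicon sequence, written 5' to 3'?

5'-GTCTGCCGATGGGGTGACCCCTAGAATTACTTGCCATCG-3'

The forward primer matches the template at positions 82–88.
Taking the reverse complement of CGATGGCAA gives TTGCCATCG, found at positions 112–120 on the template; the primer anneals here to the top strand with its 3' end pointing upstream.
The product is the template from position 82 through 120 (39 bp).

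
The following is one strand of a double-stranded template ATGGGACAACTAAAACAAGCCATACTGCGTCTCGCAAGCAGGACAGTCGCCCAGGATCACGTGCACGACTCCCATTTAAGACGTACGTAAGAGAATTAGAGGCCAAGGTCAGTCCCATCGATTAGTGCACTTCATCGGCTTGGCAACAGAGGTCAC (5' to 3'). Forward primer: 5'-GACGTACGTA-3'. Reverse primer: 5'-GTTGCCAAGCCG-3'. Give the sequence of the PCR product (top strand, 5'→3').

5'-GACGTACGTAAGAGAATTAGAGGCCAAGGTCAGTCCCATCGATTAGTGCACTTCATCGGCTTGGCAAC-3'

Scanning the template, GACGTACGTA occurs at positions 80–89; this primer anneals to the bottom strand there with its 3' end pointing downstream.
Taking the reverse complement of GTTGCCAAGCCG gives CGGCTTGGCAAC, found at positions 136–147 on the template; the primer anneals here to the top strand with its 3' end pointing upstream.
The product is the template from position 80 through 147 (68 bp).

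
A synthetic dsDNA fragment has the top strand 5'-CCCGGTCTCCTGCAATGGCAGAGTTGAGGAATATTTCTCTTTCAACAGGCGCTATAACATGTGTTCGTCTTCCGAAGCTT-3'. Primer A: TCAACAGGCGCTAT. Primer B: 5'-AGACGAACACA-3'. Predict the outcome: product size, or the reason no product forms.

Primer A (TCAACAGGCGCTAT) matches the top strand at positions 42–55; it acts as a forward primer.
Primer B's reverse complement is TGTGTTCGTCT, matching the top strand at positions 60–70; it acts as a reverse primer.
The 3' ends face each other across positions 42–70, giving a 29 bp product.

Yes — a 29 bp product.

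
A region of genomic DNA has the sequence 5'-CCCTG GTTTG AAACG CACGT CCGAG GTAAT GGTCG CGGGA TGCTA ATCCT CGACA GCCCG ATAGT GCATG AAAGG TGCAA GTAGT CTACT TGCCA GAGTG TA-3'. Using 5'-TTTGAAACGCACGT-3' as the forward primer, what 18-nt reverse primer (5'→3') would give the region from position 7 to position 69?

5'-ATGCACTATCGGGCTGTC-3'

The product's 3' end on the top strand is position 69.
The reverse primer anneals to the top strand over positions 52–69, i.e. to GACAGCCCGATAGTGCAT.
Its sequence written 5'→3' is the reverse complement: ATGCACTATCGGGCTGTC.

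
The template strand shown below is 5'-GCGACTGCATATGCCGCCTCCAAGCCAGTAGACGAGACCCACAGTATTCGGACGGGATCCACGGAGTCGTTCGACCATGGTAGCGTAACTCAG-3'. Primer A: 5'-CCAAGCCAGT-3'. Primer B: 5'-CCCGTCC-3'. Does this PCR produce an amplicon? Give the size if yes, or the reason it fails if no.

Yes — a 37 bp product.

Primer A (CCAAGCCAGT) matches the top strand at positions 20–29; it acts as a forward primer.
Primer B's reverse complement is GGACGGG, matching the top strand at positions 50–56; it acts as a reverse primer.
The 3' ends face each other across positions 20–56, giving a 37 bp product.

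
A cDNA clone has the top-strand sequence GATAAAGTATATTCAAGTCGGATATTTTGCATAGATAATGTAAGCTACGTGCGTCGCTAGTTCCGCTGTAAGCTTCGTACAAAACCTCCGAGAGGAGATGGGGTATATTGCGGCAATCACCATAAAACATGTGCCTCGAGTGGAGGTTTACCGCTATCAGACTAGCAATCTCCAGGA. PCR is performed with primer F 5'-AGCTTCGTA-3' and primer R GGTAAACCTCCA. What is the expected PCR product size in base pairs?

Scanning the template, AGCTTCGTA occurs at positions 71–79; this primer anneals to the bottom strand there with its 3' end pointing downstream.
Reverse complement of the reverse primer: TGGAGGTTTACC. This occurs on the top strand at positions 141–152.
Product length = (reverse-primer end) − (forward-primer start) + 1 = 152 − 71 + 1 = 82 bp.

82 bp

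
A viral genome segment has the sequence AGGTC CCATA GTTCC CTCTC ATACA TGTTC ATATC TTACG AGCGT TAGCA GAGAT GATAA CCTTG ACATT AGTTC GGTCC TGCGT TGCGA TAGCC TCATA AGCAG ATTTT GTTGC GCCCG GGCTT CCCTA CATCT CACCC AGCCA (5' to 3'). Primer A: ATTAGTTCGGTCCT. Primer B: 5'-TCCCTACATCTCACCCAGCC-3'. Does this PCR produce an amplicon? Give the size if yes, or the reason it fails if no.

No product — both primers anneal to the same strand and extend in the same direction.

Primer A (ATTAGTTCGGTCCT) matches the top strand at positions 68–81 (3' end points downstream).
Primer B (TCCCTACATCTCACCCAGCC) also matches the top strand directly, at positions 125–144 — its reverse complement GGCTGGGTGAGATGTAGGGA is not present.
Both primers anneal to the bottom strand with 3' ends pointing the same way, so neither can prime synthesis back toward the other.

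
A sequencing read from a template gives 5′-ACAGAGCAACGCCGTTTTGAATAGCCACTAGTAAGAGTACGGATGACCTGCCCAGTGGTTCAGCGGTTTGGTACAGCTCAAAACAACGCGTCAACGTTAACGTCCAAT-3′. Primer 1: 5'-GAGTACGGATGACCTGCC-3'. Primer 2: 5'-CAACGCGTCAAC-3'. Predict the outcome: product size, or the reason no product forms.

Primer 1 (GAGTACGGATGACCTGCC) matches the top strand at positions 35–52 (3' end points downstream).
Primer 2 (CAACGCGTCAAC) also matches the top strand directly, at positions 84–95 — its reverse complement GTTGACGCGTTG is not present.
Both primers anneal to the bottom strand with 3' ends pointing the same way, so neither can prime synthesis back toward the other.

No product — both primers anneal to the same strand and extend in the same direction.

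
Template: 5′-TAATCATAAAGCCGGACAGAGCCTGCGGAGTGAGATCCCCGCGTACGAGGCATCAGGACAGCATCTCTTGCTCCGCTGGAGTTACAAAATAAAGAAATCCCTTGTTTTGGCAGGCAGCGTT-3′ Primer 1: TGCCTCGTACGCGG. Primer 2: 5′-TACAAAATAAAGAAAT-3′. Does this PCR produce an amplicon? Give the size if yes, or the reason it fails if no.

No product — the primers' 3' ends point away from each other.

Primer 1 (TGCCTCGTACGCGG) has reverse complement CCGCGTACGAGGCA, which matches the top strand at positions 39–52; primer 1 anneals to the top strand there with its 3' end pointing upstream toward position 39.
Primer 2 (TACAAAATAAAGAAAT) matches the top strand directly at positions 83–98; it anneals to the bottom strand with its 3' end pointing downstream toward position 98.
The 3' ends diverge (primer 1 extends toward position 1, primer 2 toward position 121), so the primers never converge on a shared product.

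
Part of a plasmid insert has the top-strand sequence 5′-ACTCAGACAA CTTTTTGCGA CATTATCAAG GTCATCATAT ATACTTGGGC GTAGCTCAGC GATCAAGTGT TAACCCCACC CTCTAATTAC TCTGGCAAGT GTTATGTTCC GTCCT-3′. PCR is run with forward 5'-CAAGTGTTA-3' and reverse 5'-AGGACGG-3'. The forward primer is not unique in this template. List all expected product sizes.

The forward primer CAAGTGTTA matches the top strand at positions 64–72, 96–104.
The reverse primer's reverse complement is CCGTCCT, matching at positions 109–115.
Each forward site pairs with the reverse site to give a product ending at position 115: sizes 52, 20 bp.

52 bp, 20 bp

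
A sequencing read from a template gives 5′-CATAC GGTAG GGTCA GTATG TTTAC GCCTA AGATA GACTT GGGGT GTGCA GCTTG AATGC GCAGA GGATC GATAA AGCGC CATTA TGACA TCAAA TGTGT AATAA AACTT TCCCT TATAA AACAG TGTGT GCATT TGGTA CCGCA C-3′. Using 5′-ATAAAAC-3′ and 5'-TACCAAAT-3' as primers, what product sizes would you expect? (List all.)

39 bp, 24 bp

The forward primer ATAAAAC matches the top strand at positions 102–108, 117–123.
The reverse primer's reverse complement is ATTTGGTA, matching at positions 133–140.
Each forward site pairs with the reverse site to give a product ending at position 140: sizes 39, 24 bp.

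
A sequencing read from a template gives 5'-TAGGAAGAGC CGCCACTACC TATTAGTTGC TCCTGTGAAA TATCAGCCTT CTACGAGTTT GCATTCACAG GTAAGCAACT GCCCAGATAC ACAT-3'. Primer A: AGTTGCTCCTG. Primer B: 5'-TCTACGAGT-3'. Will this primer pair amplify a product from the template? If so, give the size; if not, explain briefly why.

No product — both primers anneal to the same strand and extend in the same direction.

Primer A (AGTTGCTCCTG) matches the top strand at positions 25–35 (3' end points downstream).
Primer B (TCTACGAGT) also matches the top strand directly, at positions 50–58 — its reverse complement ACTCGTAGA is not present.
Both primers anneal to the bottom strand with 3' ends pointing the same way, so neither can prime synthesis back toward the other.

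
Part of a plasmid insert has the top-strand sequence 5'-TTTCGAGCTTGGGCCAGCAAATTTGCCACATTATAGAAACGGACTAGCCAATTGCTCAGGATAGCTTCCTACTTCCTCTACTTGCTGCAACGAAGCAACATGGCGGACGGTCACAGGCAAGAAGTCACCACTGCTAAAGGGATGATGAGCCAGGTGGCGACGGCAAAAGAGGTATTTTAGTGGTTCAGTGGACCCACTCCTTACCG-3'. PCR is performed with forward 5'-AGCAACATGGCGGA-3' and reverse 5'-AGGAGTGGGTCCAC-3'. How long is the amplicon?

The forward primer matches the template at positions 94–107.
Reverse complement of the reverse primer: GTGGACCCACTCCT. This occurs on the top strand at positions 188–201.
Amplicon spans positions 94–201: 108 bp.

108 bp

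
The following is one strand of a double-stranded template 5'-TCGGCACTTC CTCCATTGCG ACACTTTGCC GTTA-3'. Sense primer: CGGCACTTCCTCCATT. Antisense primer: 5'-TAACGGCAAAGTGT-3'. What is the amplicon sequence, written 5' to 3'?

5'-CGGCACTTCCTCCATTGCGACACTTTGCCGTTA-3'

Scanning the template, CGGCACTTCCTCCATT occurs at positions 2–17; this primer anneals to the bottom strand there with its 3' end pointing downstream.
The reverse primer's reverse complement is ACACTTTGCCGTTA, which matches the template at positions 21–34.
The product is the template from position 2 through 34 (33 bp).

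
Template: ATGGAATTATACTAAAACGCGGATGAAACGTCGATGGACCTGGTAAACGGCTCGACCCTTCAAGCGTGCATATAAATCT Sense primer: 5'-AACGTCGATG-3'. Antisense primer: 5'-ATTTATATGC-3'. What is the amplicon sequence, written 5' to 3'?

The forward primer matches the template at positions 27–36.
Reverse complement of the reverse primer: GCATATAAAT. This occurs on the top strand at positions 68–77.
The product is the template from position 27 through 77 (51 bp).

5'-AACGTCGATGGACCTGGTAAACGGCTCGACCCTTCAAGCGTGCATATAAAT-3'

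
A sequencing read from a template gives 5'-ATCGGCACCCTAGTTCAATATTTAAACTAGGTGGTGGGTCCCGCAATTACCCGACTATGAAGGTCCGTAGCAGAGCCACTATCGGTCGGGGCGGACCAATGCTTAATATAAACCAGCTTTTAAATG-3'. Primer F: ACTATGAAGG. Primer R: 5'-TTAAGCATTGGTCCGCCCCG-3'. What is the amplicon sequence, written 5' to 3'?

5'-ACTATGAAGGTCCGTAGCAGAGCCACTATCGGTCGGGGCGGACCAATGCTTAA-3'

Scanning the template, ACTATGAAGG occurs at positions 54–63; this primer anneals to the bottom strand there with its 3' end pointing downstream.
The reverse primer's reverse complement is CGGGGCGGACCAATGCTTAA, which matches the template at positions 87–106.
The product is the template from position 54 through 106 (53 bp).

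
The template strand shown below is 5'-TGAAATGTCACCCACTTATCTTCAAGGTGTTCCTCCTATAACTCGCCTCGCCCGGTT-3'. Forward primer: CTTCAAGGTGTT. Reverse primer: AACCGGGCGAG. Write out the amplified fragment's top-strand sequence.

5'-CTTCAAGGTGTTCCTCCTATAACTCGCCTCGCCCGGTT-3'

Forward primer CTTCAAGGTGTT is found on the top strand at positions 20–31.
Taking the reverse complement of AACCGGGCGAG gives CTCGCCCGGTT, found at positions 47–57 on the template; the primer anneals here to the top strand with its 3' end pointing upstream.
The product is the template from position 20 through 57 (38 bp).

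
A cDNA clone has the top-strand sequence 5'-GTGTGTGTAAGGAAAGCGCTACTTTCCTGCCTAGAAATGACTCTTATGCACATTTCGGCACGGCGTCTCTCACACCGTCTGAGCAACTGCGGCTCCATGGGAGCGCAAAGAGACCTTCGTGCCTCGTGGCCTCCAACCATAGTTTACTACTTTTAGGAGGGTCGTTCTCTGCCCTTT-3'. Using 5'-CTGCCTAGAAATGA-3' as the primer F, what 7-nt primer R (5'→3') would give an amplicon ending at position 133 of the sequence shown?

The forward primer binds at positions 27–40; the product's 3' end on the top strand is position 133.
The reverse primer anneals to the top strand over positions 127–133, i.e. to TGGCCTC.
Its sequence written 5'→3' is the reverse complement: GAGGCCA.

5'-GAGGCCA-3'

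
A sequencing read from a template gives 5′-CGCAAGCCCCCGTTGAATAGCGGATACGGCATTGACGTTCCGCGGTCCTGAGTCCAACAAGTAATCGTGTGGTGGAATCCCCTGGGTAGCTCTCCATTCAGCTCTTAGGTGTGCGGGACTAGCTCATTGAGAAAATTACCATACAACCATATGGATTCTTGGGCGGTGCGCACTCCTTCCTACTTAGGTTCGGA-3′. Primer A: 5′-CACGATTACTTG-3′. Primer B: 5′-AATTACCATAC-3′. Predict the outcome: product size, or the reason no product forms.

Primer A (CACGATTACTTG) has reverse complement CAAGTAATCGTG, which matches the top strand at positions 58–69; primer A anneals to the top strand there with its 3' end pointing upstream toward position 58.
Primer B (AATTACCATAC) matches the top strand directly at positions 134–144; it anneals to the bottom strand with its 3' end pointing downstream toward position 144.
The 3' ends diverge (primer A extends toward position 1, primer B toward position 194), so the primers never converge on a shared product.

No product — the primers' 3' ends point away from each other.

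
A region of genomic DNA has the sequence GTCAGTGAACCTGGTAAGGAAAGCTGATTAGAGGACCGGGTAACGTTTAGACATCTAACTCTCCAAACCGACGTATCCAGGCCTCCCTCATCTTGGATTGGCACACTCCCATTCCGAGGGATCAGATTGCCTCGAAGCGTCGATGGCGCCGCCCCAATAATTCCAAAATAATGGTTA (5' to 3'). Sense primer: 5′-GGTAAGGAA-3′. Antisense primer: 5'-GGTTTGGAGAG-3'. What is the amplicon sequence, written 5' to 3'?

5'-GGTAAGGAAAGCTGATTAGAGGACCGGGTAACGTTTAGACATCTAACTCTCCAAACC-3'

Scanning the template, GGTAAGGAA occurs at positions 13–21; this primer anneals to the bottom strand there with its 3' end pointing downstream.
The reverse primer's reverse complement is CTCTCCAAACC, which matches the template at positions 59–69.
The product is the template from position 13 through 69 (57 bp).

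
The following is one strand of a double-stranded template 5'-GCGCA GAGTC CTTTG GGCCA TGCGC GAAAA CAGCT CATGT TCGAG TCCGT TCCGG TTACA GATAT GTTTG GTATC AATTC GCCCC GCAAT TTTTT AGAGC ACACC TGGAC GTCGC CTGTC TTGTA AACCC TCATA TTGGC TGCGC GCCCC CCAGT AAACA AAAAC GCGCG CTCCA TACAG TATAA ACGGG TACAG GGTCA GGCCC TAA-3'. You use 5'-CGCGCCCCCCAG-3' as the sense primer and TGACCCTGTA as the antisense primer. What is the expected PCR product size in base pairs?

The forward primer matches the template at positions 143–154.
The reverse primer's reverse complement is TACAGGGTCA, which matches the template at positions 191–200.
Product length = (reverse-primer end) − (forward-primer start) + 1 = 200 − 143 + 1 = 58 bp.

58 bp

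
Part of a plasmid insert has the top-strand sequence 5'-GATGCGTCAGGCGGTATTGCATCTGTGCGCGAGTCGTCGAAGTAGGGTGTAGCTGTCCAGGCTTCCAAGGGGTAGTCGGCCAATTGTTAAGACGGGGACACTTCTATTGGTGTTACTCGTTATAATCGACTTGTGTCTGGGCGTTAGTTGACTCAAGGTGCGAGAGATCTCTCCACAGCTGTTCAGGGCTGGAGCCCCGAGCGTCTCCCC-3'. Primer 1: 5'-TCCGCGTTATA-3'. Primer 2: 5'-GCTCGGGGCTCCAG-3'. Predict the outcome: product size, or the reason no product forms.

No product — primer 1 has no binding site in the template.

Primer 1 (TCCGCGTTATA) does not match the top strand, and its reverse complement TATAACGCGGA does not match either.
With no annealing site for primer 1, no amplification occurs.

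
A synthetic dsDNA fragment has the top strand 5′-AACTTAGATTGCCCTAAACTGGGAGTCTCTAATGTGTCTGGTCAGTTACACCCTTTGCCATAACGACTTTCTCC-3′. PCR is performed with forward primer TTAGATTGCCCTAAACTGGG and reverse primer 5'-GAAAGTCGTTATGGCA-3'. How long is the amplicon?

68 bp

Scanning the template, TTAGATTGCCCTAAACTGGG occurs at positions 4–23; this primer anneals to the bottom strand there with its 3' end pointing downstream.
Reverse complement of the reverse primer: TGCCATAACGACTTTC. This occurs on the top strand at positions 56–71.
Amplicon spans positions 4–71: 68 bp.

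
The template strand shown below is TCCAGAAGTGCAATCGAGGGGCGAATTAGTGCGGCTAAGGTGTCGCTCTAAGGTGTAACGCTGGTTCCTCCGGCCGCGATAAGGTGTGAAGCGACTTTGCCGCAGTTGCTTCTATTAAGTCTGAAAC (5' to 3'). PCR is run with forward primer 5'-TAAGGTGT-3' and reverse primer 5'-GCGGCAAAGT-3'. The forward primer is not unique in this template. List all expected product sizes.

68 bp, 55 bp, 24 bp

The forward primer TAAGGTGT matches the top strand at positions 36–43, 49–56, 80–87.
The reverse primer's reverse complement is ACTTTGCCGC, matching at positions 94–103.
Each forward site pairs with the reverse site to give a product ending at position 103: sizes 68, 55, 24 bp.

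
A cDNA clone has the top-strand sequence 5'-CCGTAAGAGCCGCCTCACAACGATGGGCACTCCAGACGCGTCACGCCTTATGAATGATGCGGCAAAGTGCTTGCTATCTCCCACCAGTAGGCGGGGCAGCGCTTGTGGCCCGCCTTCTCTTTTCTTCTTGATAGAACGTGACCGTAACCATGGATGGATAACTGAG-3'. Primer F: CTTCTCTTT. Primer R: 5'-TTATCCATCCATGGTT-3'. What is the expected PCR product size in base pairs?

The forward primer matches the template at positions 114–122.
The reverse primer's reverse complement is AACCATGGATGGATAA, which matches the template at positions 146–161.
Product length = (reverse-primer end) − (forward-primer start) + 1 = 161 − 114 + 1 = 48 bp.

48 bp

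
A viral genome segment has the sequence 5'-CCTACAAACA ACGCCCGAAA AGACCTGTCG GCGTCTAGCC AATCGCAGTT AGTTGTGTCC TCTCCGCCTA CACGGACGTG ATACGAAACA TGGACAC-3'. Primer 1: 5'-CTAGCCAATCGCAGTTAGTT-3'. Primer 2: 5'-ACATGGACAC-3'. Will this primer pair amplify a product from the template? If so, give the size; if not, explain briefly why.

No product — both primers anneal to the same strand and extend in the same direction.

Primer 1 (CTAGCCAATCGCAGTTAGTT) matches the top strand at positions 35–54 (3' end points downstream).
Primer 2 (ACATGGACAC) also matches the top strand directly, at positions 88–97 — its reverse complement GTGTCCATGT is not present.
Both primers anneal to the bottom strand with 3' ends pointing the same way, so neither can prime synthesis back toward the other.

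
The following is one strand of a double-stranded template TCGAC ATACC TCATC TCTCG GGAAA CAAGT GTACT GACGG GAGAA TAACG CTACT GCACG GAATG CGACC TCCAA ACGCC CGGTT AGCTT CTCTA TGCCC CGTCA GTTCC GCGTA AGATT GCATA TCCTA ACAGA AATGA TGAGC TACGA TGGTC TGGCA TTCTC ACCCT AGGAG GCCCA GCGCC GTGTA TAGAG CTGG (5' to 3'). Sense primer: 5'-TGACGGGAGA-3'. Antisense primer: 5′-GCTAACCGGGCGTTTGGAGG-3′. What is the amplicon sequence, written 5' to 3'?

5'-TGACGGGAGAATAACGCTACTGCACGGAATGCGACCTCCAAACGCCCGGTTAGC-3'

Forward primer TGACGGGAGA is found on the top strand at positions 35–44.
Taking the reverse complement of GCTAACCGGGCGTTTGGAGG gives CCTCCAAACGCCCGGTTAGC, found at positions 69–88 on the template; the primer anneals here to the top strand with its 3' end pointing upstream.
The product is the template from position 35 through 88 (54 bp).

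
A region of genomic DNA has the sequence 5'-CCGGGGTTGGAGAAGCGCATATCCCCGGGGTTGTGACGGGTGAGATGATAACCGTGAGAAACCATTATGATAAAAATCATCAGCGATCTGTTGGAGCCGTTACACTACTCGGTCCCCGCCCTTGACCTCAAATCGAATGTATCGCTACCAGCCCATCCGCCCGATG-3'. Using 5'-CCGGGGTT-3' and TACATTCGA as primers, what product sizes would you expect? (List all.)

141 bp, 117 bp

The forward primer CCGGGGTT matches the top strand at positions 1–8, 25–32.
The reverse primer's reverse complement is TCGAATGTA, matching at positions 133–141.
Each forward site pairs with the reverse site to give a product ending at position 141: sizes 141, 117 bp.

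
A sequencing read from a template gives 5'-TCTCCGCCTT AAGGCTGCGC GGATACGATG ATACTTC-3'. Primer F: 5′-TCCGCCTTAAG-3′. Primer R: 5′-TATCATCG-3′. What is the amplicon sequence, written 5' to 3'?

5'-TCCGCCTTAAGGCTGCGCGGATACGATGATA-3'

Scanning the template, TCCGCCTTAAG occurs at positions 3–13; this primer anneals to the bottom strand there with its 3' end pointing downstream.
Reverse complement of the reverse primer: CGATGATA. This occurs on the top strand at positions 26–33.
The product is the template from position 3 through 33 (31 bp).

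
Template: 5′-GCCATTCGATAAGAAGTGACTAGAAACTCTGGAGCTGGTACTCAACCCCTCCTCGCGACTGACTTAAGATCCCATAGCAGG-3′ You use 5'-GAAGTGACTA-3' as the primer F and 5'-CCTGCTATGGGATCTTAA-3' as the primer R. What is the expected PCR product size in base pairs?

Scanning the template, GAAGTGACTA occurs at positions 13–22; this primer anneals to the bottom strand there with its 3' end pointing downstream.
The reverse primer's reverse complement is TTAAGATCCCATAGCAGG, which matches the template at positions 64–81.
Amplicon spans positions 13–81: 69 bp.

69 bp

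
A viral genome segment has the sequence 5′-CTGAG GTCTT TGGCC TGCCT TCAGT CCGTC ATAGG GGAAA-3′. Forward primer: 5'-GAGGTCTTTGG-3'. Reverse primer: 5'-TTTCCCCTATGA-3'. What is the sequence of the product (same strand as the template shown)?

5'-GAGGTCTTTGGCCTGCCTTCAGTCCGTCATAGGGGAAA-3'

Forward primer GAGGTCTTTGG is found on the top strand at positions 3–13.
Taking the reverse complement of TTTCCCCTATGA gives TCATAGGGGAAA, found at positions 29–40 on the template; the primer anneals here to the top strand with its 3' end pointing upstream.
The product is the template from position 3 through 40 (38 bp).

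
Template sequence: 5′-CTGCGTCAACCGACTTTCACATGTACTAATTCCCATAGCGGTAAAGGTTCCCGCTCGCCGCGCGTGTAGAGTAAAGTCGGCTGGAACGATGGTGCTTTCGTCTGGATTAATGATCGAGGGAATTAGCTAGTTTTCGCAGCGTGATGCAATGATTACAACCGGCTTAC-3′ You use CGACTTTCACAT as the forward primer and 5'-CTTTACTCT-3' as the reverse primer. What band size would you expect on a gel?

The forward primer matches the template at positions 11–22.
Taking the reverse complement of CTTTACTCT gives AGAGTAAAG, found at positions 68–76 on the template; the primer anneals here to the top strand with its 3' end pointing upstream.
The product runs from position 11 to position 76, so its length is 76 − 11 + 1 = 66 bp.

66 bp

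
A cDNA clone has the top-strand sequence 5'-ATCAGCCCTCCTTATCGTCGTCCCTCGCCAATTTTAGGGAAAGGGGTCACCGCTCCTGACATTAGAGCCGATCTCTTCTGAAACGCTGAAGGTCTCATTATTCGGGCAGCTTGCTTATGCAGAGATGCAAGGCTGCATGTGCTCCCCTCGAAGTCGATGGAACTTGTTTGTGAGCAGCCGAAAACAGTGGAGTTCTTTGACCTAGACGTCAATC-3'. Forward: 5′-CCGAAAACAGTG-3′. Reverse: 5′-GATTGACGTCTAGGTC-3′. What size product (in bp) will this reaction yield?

Scanning the template, CCGAAAACAGTG occurs at positions 178–189; this primer anneals to the bottom strand there with its 3' end pointing downstream.
Reverse complement of the reverse primer: GACCTAGACGTCAATC. This occurs on the top strand at positions 199–214.
Amplicon spans positions 178–214: 37 bp.

37 bp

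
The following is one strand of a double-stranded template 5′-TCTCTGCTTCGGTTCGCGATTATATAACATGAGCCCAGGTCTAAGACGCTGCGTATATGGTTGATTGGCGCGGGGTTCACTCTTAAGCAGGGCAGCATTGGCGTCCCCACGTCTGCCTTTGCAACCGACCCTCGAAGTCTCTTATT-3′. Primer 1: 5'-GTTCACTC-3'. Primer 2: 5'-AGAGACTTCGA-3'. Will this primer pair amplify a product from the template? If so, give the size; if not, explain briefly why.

Primer 1 (GTTCACTC) matches the top strand at positions 75–82; it acts as a forward primer.
Primer 2's reverse complement is TCGAAGTCTCT, matching the top strand at positions 132–142; it acts as a reverse primer.
The 3' ends face each other across positions 75–142, giving a 68 bp product.

Yes — a 68 bp product.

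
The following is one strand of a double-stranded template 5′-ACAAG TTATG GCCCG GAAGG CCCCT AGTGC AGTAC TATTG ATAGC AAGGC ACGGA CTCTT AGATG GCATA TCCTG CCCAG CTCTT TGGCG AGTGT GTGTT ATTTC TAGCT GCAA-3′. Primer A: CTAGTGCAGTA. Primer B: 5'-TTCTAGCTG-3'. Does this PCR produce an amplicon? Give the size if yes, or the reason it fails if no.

No product — both primers anneal to the same strand and extend in the same direction.

Primer A (CTAGTGCAGTA) matches the top strand at positions 24–34 (3' end points downstream).
Primer B (TTCTAGCTG) also matches the top strand directly, at positions 103–111 — its reverse complement CAGCTAGAA is not present.
Both primers anneal to the bottom strand with 3' ends pointing the same way, so neither can prime synthesis back toward the other.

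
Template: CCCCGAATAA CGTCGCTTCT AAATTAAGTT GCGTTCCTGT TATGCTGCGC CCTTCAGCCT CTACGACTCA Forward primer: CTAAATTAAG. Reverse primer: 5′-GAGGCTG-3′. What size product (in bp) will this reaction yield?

The forward primer matches the template at positions 19–28.
The reverse primer's reverse complement is CAGCCTC, which matches the template at positions 55–61.
Product length = (reverse-primer end) − (forward-primer start) + 1 = 61 − 19 + 1 = 43 bp.

43 bp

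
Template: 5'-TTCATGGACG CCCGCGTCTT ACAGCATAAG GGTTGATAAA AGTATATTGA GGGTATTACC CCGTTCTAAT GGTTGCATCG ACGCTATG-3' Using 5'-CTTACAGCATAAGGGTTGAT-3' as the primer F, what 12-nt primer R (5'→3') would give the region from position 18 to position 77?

5'-TGCAACCATTAG-3'

The product's 3' end on the top strand is position 77.
The reverse primer anneals to the top strand over positions 66–77, i.e. to CTAATGGTTGCA.
Its sequence written 5'→3' is the reverse complement: TGCAACCATTAG.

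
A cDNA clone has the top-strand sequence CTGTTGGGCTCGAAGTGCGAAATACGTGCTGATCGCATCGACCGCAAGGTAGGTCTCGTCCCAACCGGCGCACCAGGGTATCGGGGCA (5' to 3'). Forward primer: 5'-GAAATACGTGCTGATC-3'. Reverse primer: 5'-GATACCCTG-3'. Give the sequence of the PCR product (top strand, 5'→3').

5'-GAAATACGTGCTGATCGCATCGACCGCAAGGTAGGTCTCGTCCCAACCGGCGCACCAGGGTATC-3'

The forward primer matches the template at positions 19–34.
Taking the reverse complement of GATACCCTG gives CAGGGTATC, found at positions 74–82 on the template; the primer anneals here to the top strand with its 3' end pointing upstream.
The product is the template from position 19 through 82 (64 bp).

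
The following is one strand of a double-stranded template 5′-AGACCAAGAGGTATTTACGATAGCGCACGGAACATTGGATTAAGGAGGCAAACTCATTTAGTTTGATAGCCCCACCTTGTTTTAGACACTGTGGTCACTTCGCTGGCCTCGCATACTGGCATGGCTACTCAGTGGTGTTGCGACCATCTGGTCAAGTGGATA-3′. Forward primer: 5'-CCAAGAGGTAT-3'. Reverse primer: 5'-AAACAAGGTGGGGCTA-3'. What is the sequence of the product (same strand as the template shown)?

Forward primer CCAAGAGGTAT is found on the top strand at positions 4–14.
Reverse complement of the reverse primer: TAGCCCCACCTTGTTT. This occurs on the top strand at positions 67–82.
The product is the template from position 4 through 82 (79 bp).

5'-CCAAGAGGTATTTACGATAGCGCACGGAACATTGGATTAAGGAGGCAAACTCATTTAGTTTGATAGCCCCACCTTGTTT-3'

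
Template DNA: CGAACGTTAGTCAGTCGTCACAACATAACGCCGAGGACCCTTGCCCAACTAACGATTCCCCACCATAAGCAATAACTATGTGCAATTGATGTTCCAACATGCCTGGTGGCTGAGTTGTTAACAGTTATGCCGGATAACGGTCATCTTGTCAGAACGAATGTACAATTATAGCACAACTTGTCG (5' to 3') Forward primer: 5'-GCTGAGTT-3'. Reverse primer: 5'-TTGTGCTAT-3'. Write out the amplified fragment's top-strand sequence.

5'-GCTGAGTTGTTAACAGTTATGCCGGATAACGGTCATCTTGTCAGAACGAATGTACAATTATAGCACAA-3'

Forward primer GCTGAGTT is found on the top strand at positions 109–116.
The reverse primer's reverse complement is ATAGCACAA, which matches the template at positions 168–176.
The product is the template from position 109 through 176 (68 bp).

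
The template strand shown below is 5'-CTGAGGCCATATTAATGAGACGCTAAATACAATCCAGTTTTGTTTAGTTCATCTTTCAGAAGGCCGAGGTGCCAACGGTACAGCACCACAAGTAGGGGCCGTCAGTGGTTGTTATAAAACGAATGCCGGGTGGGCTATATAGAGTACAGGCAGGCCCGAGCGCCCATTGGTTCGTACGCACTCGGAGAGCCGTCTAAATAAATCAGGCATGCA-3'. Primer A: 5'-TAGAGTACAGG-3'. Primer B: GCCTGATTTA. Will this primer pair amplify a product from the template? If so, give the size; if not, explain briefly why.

Primer A (TAGAGTACAGG) matches the top strand at positions 140–150; it acts as a forward primer.
Primer B's reverse complement is TAAATCAGGC, matching the top strand at positions 199–208; it acts as a reverse primer.
The 3' ends face each other across positions 140–208, giving a 69 bp product.

Yes — a 69 bp product.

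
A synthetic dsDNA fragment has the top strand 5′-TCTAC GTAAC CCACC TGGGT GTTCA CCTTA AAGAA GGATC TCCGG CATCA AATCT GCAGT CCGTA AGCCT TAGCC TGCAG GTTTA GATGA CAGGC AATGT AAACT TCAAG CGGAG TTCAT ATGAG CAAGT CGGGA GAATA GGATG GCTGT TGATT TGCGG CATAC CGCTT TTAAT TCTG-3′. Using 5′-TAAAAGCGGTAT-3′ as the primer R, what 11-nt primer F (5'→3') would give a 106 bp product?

The reverse primer's reverse complement ATACCGCTTTTA matches the template at positions 162–173, so the product ends at position 173.
A 106 bp product then starts at position 173 − 106 + 1 = 68.
The forward primer is identical to the top strand there: CCTTAGCCTGC.

5'-CCTTAGCCTGC-3'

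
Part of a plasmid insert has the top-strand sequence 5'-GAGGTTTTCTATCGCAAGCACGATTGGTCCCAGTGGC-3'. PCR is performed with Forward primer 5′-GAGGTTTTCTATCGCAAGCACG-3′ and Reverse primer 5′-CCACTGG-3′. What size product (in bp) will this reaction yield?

36 bp

The forward primer matches the template at positions 1–22.
Taking the reverse complement of CCACTGG gives CCAGTGG, found at positions 30–36 on the template; the primer anneals here to the top strand with its 3' end pointing upstream.
Product length = (reverse-primer end) − (forward-primer start) + 1 = 36 − 1 + 1 = 36 bp.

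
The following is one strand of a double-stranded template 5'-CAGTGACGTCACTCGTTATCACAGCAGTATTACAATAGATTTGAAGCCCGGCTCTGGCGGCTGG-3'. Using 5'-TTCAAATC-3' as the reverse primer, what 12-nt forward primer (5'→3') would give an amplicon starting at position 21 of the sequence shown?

The reverse primer's reverse complement GATTTGAA matches the template at positions 38–45; the product starts at position 21.
The forward primer is identical to the top strand over positions 21–32: ACAGCAGTATTA.

5'-ACAGCAGTATTA-3'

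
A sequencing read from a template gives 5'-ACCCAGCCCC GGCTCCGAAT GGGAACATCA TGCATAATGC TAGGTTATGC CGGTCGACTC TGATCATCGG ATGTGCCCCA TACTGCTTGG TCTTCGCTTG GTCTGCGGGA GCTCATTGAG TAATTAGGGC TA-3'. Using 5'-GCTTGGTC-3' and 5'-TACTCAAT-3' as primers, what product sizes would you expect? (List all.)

The forward primer GCTTGGTC matches the top strand at positions 85–92, 96–103.
The reverse primer's reverse complement is ATTGAGTA, matching at positions 115–122.
Each forward site pairs with the reverse site to give a product ending at position 122: sizes 38, 27 bp.

38 bp, 27 bp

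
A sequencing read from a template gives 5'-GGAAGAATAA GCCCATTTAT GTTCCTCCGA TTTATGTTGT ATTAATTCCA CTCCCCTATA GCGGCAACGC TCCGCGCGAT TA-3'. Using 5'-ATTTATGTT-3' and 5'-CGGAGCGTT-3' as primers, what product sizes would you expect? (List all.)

60 bp, 45 bp

The forward primer ATTTATGTT matches the top strand at positions 15–23, 30–38.
The reverse primer's reverse complement is AACGCTCCG, matching at positions 66–74.
Each forward site pairs with the reverse site to give a product ending at position 74: sizes 60, 45 bp.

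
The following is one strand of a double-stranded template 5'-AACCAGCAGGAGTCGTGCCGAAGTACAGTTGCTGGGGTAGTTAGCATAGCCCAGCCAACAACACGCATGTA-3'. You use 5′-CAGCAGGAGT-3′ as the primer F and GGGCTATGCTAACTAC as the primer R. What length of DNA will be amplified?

The forward primer matches the template at positions 4–13.
The reverse primer's reverse complement is GTAGTTAGCATAGCCC, which matches the template at positions 37–52.
Amplicon spans positions 4–52: 49 bp.

49 bp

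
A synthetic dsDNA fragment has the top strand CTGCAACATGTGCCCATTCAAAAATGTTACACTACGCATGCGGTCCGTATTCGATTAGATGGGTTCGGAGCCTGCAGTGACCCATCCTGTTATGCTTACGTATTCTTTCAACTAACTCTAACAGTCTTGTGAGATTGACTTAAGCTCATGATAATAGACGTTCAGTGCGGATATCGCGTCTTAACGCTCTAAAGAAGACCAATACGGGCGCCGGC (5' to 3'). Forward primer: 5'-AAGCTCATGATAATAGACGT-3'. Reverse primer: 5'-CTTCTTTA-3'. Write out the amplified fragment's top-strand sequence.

The forward primer matches the template at positions 142–161.
Reverse complement of the reverse primer: TAAAGAAG. This occurs on the top strand at positions 190–197.
The product is the template from position 142 through 197 (56 bp).

5'-AAGCTCATGATAATAGACGTTCAGTGCGGATATCGCGTCTTAACGCTCTAAAGAAG-3'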